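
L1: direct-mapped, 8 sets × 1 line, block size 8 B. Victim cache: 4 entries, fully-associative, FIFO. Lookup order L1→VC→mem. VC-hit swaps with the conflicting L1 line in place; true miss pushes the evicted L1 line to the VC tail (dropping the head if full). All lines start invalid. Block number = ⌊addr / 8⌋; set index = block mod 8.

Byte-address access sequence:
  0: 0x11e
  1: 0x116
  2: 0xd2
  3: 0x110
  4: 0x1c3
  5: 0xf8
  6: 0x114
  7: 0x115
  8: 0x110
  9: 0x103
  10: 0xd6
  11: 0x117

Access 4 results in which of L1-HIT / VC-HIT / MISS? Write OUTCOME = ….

0: 0x11e (blk 35, set 3) → MISS  vc=[]
1: 0x116 (blk 34, set 2) → MISS  vc=[]
2: 0xd2 (blk 26, set 2) → MISS  vc=[34]
3: 0x110 (blk 34, set 2) → VC-HIT  vc=[26]
4: 0x1c3 (blk 56, set 0) → MISS  vc=[26]
5: 0xf8 (blk 31, set 7) → MISS  vc=[26]
6: 0x114 (blk 34, set 2) → L1-HIT  vc=[26]
7: 0x115 (blk 34, set 2) → L1-HIT  vc=[26]
8: 0x110 (blk 34, set 2) → L1-HIT  vc=[26]
9: 0x103 (blk 32, set 0) → MISS  vc=[26, 56]
10: 0xd6 (blk 26, set 2) → VC-HIT  vc=[34, 56]
11: 0x117 (blk 34, set 2) → VC-HIT  vc=[26, 56]

OUTCOME = MISS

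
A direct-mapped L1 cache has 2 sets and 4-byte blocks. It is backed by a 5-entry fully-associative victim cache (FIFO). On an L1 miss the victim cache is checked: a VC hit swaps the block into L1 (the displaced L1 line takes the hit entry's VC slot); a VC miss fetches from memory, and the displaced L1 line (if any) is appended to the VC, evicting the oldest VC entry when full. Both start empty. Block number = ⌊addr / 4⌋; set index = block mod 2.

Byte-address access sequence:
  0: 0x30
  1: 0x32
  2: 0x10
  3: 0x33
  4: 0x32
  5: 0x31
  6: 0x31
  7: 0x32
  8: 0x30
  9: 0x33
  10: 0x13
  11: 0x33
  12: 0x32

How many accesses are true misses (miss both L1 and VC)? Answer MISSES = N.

MISSES = 2

  [0] addr=0x30 blk=12 s=0: MISS | VC []
  [1] addr=0x32 blk=12 s=0: L1-HIT | VC []
  [2] addr=0x10 blk=4 s=0: MISS | VC [12]
  [3] addr=0x33 blk=12 s=0: VC-HIT | VC [4]
  [4] addr=0x32 blk=12 s=0: L1-HIT | VC [4]
  [5] addr=0x31 blk=12 s=0: L1-HIT | VC [4]
  [6] addr=0x31 blk=12 s=0: L1-HIT | VC [4]
  [7] addr=0x32 blk=12 s=0: L1-HIT | VC [4]
  [8] addr=0x30 blk=12 s=0: L1-HIT | VC [4]
  [9] addr=0x33 blk=12 s=0: L1-HIT | VC [4]
  [10] addr=0x13 blk=4 s=0: VC-HIT | VC [12]
  [11] addr=0x33 blk=12 s=0: VC-HIT | VC [4]
  [12] addr=0x32 blk=12 s=0: L1-HIT | VC [4]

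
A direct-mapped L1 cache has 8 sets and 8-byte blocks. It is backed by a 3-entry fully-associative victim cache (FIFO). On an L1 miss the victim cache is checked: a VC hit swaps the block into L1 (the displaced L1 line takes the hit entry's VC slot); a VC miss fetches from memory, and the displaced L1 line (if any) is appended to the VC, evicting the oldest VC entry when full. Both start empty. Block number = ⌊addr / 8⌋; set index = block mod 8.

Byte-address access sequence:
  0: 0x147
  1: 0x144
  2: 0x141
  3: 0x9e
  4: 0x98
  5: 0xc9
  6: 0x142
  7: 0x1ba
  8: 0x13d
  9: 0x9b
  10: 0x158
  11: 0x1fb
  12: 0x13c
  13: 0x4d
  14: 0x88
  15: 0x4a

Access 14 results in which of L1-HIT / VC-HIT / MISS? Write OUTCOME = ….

OUTCOME = MISS

  [0] addr=0x147 blk=40 s=0: MISS | VC []
  [1] addr=0x144 blk=40 s=0: L1-HIT | VC []
  [2] addr=0x141 blk=40 s=0: L1-HIT | VC []
  [3] addr=0x9e blk=19 s=3: MISS | VC []
  [4] addr=0x98 blk=19 s=3: L1-HIT | VC []
  [5] addr=0xc9 blk=25 s=1: MISS | VC []
  [6] addr=0x142 blk=40 s=0: L1-HIT | VC []
  [7] addr=0x1ba blk=55 s=7: MISS | VC []
  [8] addr=0x13d blk=39 s=7: MISS | VC [55]
  [9] addr=0x9b blk=19 s=3: L1-HIT | VC [55]
  [10] addr=0x158 blk=43 s=3: MISS | VC [55, 19]
  [11] addr=0x1fb blk=63 s=7: MISS | VC [55, 19, 39]
  [12] addr=0x13c blk=39 s=7: VC-HIT | VC [55, 19, 63]
  [13] addr=0x4d blk=9 s=1: MISS | VC [19, 63, 25]
  [14] addr=0x88 blk=17 s=1: MISS | VC [63, 25, 9]
  [15] addr=0x4a blk=9 s=1: VC-HIT | VC [63, 25, 17]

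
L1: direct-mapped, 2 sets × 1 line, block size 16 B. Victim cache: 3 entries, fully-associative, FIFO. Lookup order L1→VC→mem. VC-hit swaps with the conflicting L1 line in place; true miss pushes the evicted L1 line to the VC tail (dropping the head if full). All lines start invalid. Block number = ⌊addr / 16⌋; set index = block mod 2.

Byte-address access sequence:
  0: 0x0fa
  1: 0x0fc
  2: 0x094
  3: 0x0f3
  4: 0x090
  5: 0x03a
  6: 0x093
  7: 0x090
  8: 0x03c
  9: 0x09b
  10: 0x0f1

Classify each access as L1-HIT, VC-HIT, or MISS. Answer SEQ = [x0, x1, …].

SEQ = [MISS, L1-HIT, MISS, VC-HIT, VC-HIT, MISS, VC-HIT, L1-HIT, VC-HIT, VC-HIT, VC-HIT]

  [0] addr=0xfa blk=15 s=1: MISS | VC []
  [1] addr=0xfc blk=15 s=1: L1-HIT | VC []
  [2] addr=0x94 blk=9 s=1: MISS | VC [15]
  [3] addr=0xf3 blk=15 s=1: VC-HIT | VC [9]
  [4] addr=0x90 blk=9 s=1: VC-HIT | VC [15]
  [5] addr=0x3a blk=3 s=1: MISS | VC [15, 9]
  [6] addr=0x93 blk=9 s=1: VC-HIT | VC [15, 3]
  [7] addr=0x90 blk=9 s=1: L1-HIT | VC [15, 3]
  [8] addr=0x3c blk=3 s=1: VC-HIT | VC [15, 9]
  [9] addr=0x9b blk=9 s=1: VC-HIT | VC [15, 3]
  [10] addr=0xf1 blk=15 s=1: VC-HIT | VC [9, 3]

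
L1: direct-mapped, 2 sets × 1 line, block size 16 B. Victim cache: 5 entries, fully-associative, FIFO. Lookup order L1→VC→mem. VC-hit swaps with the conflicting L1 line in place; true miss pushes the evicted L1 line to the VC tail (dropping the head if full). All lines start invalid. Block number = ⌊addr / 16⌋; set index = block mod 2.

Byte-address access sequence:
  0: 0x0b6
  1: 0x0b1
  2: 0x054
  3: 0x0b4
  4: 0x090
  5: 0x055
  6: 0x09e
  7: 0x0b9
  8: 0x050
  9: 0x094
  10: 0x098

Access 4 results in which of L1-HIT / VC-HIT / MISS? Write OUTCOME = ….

OUTCOME = MISS

0: 0xb6 (blk 11, set 1) → MISS  vc=[]
1: 0xb1 (blk 11, set 1) → L1-HIT  vc=[]
2: 0x54 (blk 5, set 1) → MISS  vc=[11]
3: 0xb4 (blk 11, set 1) → VC-HIT  vc=[5]
4: 0x90 (blk 9, set 1) → MISS  vc=[5, 11]
5: 0x55 (blk 5, set 1) → VC-HIT  vc=[9, 11]
6: 0x9e (blk 9, set 1) → VC-HIT  vc=[5, 11]
7: 0xb9 (blk 11, set 1) → VC-HIT  vc=[5, 9]
8: 0x50 (blk 5, set 1) → VC-HIT  vc=[11, 9]
9: 0x94 (blk 9, set 1) → VC-HIT  vc=[11, 5]
10: 0x98 (blk 9, set 1) → L1-HIT  vc=[11, 5]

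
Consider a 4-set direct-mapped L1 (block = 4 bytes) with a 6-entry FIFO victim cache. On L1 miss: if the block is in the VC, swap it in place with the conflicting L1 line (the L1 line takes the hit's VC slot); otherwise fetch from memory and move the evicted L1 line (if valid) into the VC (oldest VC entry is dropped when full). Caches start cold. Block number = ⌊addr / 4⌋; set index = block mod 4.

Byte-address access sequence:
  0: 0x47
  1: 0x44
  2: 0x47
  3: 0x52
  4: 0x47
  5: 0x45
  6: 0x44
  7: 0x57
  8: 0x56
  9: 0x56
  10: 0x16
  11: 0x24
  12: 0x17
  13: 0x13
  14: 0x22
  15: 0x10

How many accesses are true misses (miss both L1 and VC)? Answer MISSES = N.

  [0] addr=0x47 blk=17 s=1: MISS | VC []
  [1] addr=0x44 blk=17 s=1: L1-HIT | VC []
  [2] addr=0x47 blk=17 s=1: L1-HIT | VC []
  [3] addr=0x52 blk=20 s=0: MISS | VC []
  [4] addr=0x47 blk=17 s=1: L1-HIT | VC []
  [5] addr=0x45 blk=17 s=1: L1-HIT | VC []
  [6] addr=0x44 blk=17 s=1: L1-HIT | VC []
  [7] addr=0x57 blk=21 s=1: MISS | VC [17]
  [8] addr=0x56 blk=21 s=1: L1-HIT | VC [17]
  [9] addr=0x56 blk=21 s=1: L1-HIT | VC [17]
  [10] addr=0x16 blk=5 s=1: MISS | VC [17, 21]
  [11] addr=0x24 blk=9 s=1: MISS | VC [17, 21, 5]
  [12] addr=0x17 blk=5 s=1: VC-HIT | VC [17, 21, 9]
  [13] addr=0x13 blk=4 s=0: MISS | VC [17, 21, 9, 20]
  [14] addr=0x22 blk=8 s=0: MISS | VC [17, 21, 9, 20, 4]
  [15] addr=0x10 blk=4 s=0: VC-HIT | VC [17, 21, 9, 20, 8]

MISSES = 7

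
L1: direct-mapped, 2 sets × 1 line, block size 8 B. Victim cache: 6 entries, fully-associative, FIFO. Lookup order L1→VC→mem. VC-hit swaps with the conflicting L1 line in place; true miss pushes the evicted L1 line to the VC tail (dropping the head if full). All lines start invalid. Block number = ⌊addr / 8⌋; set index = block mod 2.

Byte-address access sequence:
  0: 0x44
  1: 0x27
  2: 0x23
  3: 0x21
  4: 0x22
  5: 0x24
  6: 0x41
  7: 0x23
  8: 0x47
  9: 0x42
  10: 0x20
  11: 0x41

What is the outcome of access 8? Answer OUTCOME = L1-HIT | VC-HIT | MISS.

OUTCOME = VC-HIT

#0 0x44→b8/s0 MISS; vc=[]
#1 0x27→b4/s0 MISS; vc=[8]
#2 0x23→b4/s0 L1-HIT; vc=[8]
#3 0x21→b4/s0 L1-HIT; vc=[8]
#4 0x22→b4/s0 L1-HIT; vc=[8]
#5 0x24→b4/s0 L1-HIT; vc=[8]
#6 0x41→b8/s0 VC-HIT; vc=[4]
#7 0x23→b4/s0 VC-HIT; vc=[8]
#8 0x47→b8/s0 VC-HIT; vc=[4]
#9 0x42→b8/s0 L1-HIT; vc=[4]
#10 0x20→b4/s0 VC-HIT; vc=[8]
#11 0x41→b8/s0 VC-HIT; vc=[4]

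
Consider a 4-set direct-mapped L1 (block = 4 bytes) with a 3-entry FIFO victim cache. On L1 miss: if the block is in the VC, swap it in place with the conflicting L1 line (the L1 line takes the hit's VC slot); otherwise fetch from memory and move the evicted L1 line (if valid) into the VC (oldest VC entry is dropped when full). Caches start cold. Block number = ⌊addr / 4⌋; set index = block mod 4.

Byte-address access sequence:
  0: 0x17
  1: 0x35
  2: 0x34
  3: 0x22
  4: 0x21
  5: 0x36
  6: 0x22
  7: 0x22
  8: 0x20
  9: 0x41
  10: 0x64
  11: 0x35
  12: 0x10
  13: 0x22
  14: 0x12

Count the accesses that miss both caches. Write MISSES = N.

  [0] addr=0x17 blk=5 s=1: MISS | VC []
  [1] addr=0x35 blk=13 s=1: MISS | VC [5]
  [2] addr=0x34 blk=13 s=1: L1-HIT | VC [5]
  [3] addr=0x22 blk=8 s=0: MISS | VC [5]
  [4] addr=0x21 blk=8 s=0: L1-HIT | VC [5]
  [5] addr=0x36 blk=13 s=1: L1-HIT | VC [5]
  [6] addr=0x22 blk=8 s=0: L1-HIT | VC [5]
  [7] addr=0x22 blk=8 s=0: L1-HIT | VC [5]
  [8] addr=0x20 blk=8 s=0: L1-HIT | VC [5]
  [9] addr=0x41 blk=16 s=0: MISS | VC [5, 8]
  [10] addr=0x64 blk=25 s=1: MISS | VC [5, 8, 13]
  [11] addr=0x35 blk=13 s=1: VC-HIT | VC [5, 8, 25]
  [12] addr=0x10 blk=4 s=0: MISS | VC [8, 25, 16]
  [13] addr=0x22 blk=8 s=0: VC-HIT | VC [4, 25, 16]
  [14] addr=0x12 blk=4 s=0: VC-HIT | VC [8, 25, 16]

MISSES = 6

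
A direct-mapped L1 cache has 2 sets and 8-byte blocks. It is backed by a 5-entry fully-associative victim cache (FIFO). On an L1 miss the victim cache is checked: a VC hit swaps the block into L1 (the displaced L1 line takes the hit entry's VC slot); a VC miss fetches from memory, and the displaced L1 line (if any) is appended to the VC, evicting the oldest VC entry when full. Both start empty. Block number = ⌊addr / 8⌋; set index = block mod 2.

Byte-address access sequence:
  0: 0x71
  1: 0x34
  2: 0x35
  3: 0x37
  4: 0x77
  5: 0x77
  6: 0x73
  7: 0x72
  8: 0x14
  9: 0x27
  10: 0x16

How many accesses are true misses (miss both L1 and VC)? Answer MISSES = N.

#0 0x71→b14/s0 MISS; vc=[]
#1 0x34→b6/s0 MISS; vc=[14]
#2 0x35→b6/s0 L1-HIT; vc=[14]
#3 0x37→b6/s0 L1-HIT; vc=[14]
#4 0x77→b14/s0 VC-HIT; vc=[6]
#5 0x77→b14/s0 L1-HIT; vc=[6]
#6 0x73→b14/s0 L1-HIT; vc=[6]
#7 0x72→b14/s0 L1-HIT; vc=[6]
#8 0x14→b2/s0 MISS; vc=[6,14]
#9 0x27→b4/s0 MISS; vc=[6,14,2]
#10 0x16→b2/s0 VC-HIT; vc=[6,14,4]

MISSES = 4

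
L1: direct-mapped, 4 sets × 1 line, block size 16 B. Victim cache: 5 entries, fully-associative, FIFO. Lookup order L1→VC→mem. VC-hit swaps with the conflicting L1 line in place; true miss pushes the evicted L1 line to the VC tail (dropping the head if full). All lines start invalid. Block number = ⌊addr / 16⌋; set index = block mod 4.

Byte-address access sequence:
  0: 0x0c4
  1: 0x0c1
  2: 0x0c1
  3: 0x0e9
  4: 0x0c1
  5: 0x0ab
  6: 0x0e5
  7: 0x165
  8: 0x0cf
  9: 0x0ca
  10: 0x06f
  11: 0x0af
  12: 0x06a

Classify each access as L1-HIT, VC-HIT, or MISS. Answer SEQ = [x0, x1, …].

SEQ = [MISS, L1-HIT, L1-HIT, MISS, L1-HIT, MISS, VC-HIT, MISS, L1-HIT, L1-HIT, MISS, VC-HIT, VC-HIT]

0: 0xc4 (blk 12, set 0) → MISS  vc=[]
1: 0xc1 (blk 12, set 0) → L1-HIT  vc=[]
2: 0xc1 (blk 12, set 0) → L1-HIT  vc=[]
3: 0xe9 (blk 14, set 2) → MISS  vc=[]
4: 0xc1 (blk 12, set 0) → L1-HIT  vc=[]
5: 0xab (blk 10, set 2) → MISS  vc=[14]
6: 0xe5 (blk 14, set 2) → VC-HIT  vc=[10]
7: 0x165 (blk 22, set 2) → MISS  vc=[10, 14]
8: 0xcf (blk 12, set 0) → L1-HIT  vc=[10, 14]
9: 0xca (blk 12, set 0) → L1-HIT  vc=[10, 14]
10: 0x6f (blk 6, set 2) → MISS  vc=[10, 14, 22]
11: 0xaf (blk 10, set 2) → VC-HIT  vc=[6, 14, 22]
12: 0x6a (blk 6, set 2) → VC-HIT  vc=[10, 14, 22]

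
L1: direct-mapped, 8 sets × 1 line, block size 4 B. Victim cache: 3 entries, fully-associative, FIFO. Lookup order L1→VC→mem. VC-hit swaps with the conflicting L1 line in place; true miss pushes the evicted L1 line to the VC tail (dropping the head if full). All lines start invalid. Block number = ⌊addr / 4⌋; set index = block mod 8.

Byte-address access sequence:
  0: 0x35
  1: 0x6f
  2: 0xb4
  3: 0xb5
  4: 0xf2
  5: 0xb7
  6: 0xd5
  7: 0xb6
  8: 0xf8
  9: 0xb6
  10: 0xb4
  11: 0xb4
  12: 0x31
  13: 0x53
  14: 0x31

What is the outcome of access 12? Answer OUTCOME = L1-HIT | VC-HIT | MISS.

0: 0x35 (blk 13, set 5) → MISS  vc=[]
1: 0x6f (blk 27, set 3) → MISS  vc=[]
2: 0xb4 (blk 45, set 5) → MISS  vc=[13]
3: 0xb5 (blk 45, set 5) → L1-HIT  vc=[13]
4: 0xf2 (blk 60, set 4) → MISS  vc=[13]
5: 0xb7 (blk 45, set 5) → L1-HIT  vc=[13]
6: 0xd5 (blk 53, set 5) → MISS  vc=[13, 45]
7: 0xb6 (blk 45, set 5) → VC-HIT  vc=[13, 53]
8: 0xf8 (blk 62, set 6) → MISS  vc=[13, 53]
9: 0xb6 (blk 45, set 5) → L1-HIT  vc=[13, 53]
10: 0xb4 (blk 45, set 5) → L1-HIT  vc=[13, 53]
11: 0xb4 (blk 45, set 5) → L1-HIT  vc=[13, 53]
12: 0x31 (blk 12, set 4) → MISS  vc=[13, 53, 60]
13: 0x53 (blk 20, set 4) → MISS  vc=[53, 60, 12]
14: 0x31 (blk 12, set 4) → VC-HIT  vc=[53, 60, 20]

OUTCOME = MISS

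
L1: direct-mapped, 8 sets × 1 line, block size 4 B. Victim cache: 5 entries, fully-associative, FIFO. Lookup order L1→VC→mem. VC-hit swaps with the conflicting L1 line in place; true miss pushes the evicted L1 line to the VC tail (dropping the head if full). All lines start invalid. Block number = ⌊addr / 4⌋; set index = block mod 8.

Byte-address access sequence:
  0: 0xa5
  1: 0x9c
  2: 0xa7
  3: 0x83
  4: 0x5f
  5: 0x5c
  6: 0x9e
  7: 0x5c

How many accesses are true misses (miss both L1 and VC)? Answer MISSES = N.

  [0] addr=0xa5 blk=41 s=1: MISS | VC []
  [1] addr=0x9c blk=39 s=7: MISS | VC []
  [2] addr=0xa7 blk=41 s=1: L1-HIT | VC []
  [3] addr=0x83 blk=32 s=0: MISS | VC []
  [4] addr=0x5f blk=23 s=7: MISS | VC [39]
  [5] addr=0x5c blk=23 s=7: L1-HIT | VC [39]
  [6] addr=0x9e blk=39 s=7: VC-HIT | VC [23]
  [7] addr=0x5c blk=23 s=7: VC-HIT | VC [39]

MISSES = 4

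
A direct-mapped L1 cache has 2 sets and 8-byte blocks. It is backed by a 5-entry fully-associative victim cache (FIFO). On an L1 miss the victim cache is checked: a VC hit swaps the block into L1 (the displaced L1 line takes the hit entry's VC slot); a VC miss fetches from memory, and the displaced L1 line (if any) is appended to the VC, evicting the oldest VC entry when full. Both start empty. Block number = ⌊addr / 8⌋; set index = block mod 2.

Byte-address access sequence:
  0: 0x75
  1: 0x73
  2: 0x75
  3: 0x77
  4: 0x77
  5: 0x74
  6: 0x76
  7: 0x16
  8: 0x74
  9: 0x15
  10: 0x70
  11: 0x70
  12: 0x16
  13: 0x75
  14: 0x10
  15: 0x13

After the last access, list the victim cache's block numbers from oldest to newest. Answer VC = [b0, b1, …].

#0 0x75→b14/s0 MISS; vc=[]
#1 0x73→b14/s0 L1-HIT; vc=[]
#2 0x75→b14/s0 L1-HIT; vc=[]
#3 0x77→b14/s0 L1-HIT; vc=[]
#4 0x77→b14/s0 L1-HIT; vc=[]
#5 0x74→b14/s0 L1-HIT; vc=[]
#6 0x76→b14/s0 L1-HIT; vc=[]
#7 0x16→b2/s0 MISS; vc=[14]
#8 0x74→b14/s0 VC-HIT; vc=[2]
#9 0x15→b2/s0 VC-HIT; vc=[14]
#10 0x70→b14/s0 VC-HIT; vc=[2]
#11 0x70→b14/s0 L1-HIT; vc=[2]
#12 0x16→b2/s0 VC-HIT; vc=[14]
#13 0x75→b14/s0 VC-HIT; vc=[2]
#14 0x10→b2/s0 VC-HIT; vc=[14]
#15 0x13→b2/s0 L1-HIT; vc=[14]

VC = [14]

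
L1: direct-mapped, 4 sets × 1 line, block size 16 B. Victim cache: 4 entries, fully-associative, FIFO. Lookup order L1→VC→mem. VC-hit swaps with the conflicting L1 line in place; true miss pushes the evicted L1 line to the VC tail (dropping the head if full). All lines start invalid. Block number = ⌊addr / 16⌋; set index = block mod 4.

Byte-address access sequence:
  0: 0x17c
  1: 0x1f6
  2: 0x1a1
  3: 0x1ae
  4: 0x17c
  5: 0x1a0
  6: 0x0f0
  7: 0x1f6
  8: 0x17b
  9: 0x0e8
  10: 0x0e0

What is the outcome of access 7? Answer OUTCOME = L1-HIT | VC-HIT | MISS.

0: 0x17c (blk 23, set 3) → MISS  vc=[]
1: 0x1f6 (blk 31, set 3) → MISS  vc=[23]
2: 0x1a1 (blk 26, set 2) → MISS  vc=[23]
3: 0x1ae (blk 26, set 2) → L1-HIT  vc=[23]
4: 0x17c (blk 23, set 3) → VC-HIT  vc=[31]
5: 0x1a0 (blk 26, set 2) → L1-HIT  vc=[31]
6: 0xf0 (blk 15, set 3) → MISS  vc=[31, 23]
7: 0x1f6 (blk 31, set 3) → VC-HIT  vc=[15, 23]
8: 0x17b (blk 23, set 3) → VC-HIT  vc=[15, 31]
9: 0xe8 (blk 14, set 2) → MISS  vc=[15, 31, 26]
10: 0xe0 (blk 14, set 2) → L1-HIT  vc=[15, 31, 26]

OUTCOME = VC-HIT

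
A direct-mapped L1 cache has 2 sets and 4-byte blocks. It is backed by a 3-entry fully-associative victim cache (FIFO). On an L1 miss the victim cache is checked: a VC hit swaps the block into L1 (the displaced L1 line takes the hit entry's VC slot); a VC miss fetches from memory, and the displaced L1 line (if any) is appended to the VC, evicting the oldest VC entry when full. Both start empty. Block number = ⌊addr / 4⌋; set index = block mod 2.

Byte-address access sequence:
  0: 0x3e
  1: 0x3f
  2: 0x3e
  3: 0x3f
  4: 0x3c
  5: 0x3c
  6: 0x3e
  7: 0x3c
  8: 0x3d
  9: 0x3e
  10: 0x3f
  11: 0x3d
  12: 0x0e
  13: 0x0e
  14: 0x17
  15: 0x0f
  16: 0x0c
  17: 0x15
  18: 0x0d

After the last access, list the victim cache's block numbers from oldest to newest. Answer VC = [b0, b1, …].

VC = [15, 5]

0: 0x3e (blk 15, set 1) → MISS  vc=[]
1: 0x3f (blk 15, set 1) → L1-HIT  vc=[]
2: 0x3e (blk 15, set 1) → L1-HIT  vc=[]
3: 0x3f (blk 15, set 1) → L1-HIT  vc=[]
4: 0x3c (blk 15, set 1) → L1-HIT  vc=[]
5: 0x3c (blk 15, set 1) → L1-HIT  vc=[]
6: 0x3e (blk 15, set 1) → L1-HIT  vc=[]
7: 0x3c (blk 15, set 1) → L1-HIT  vc=[]
8: 0x3d (blk 15, set 1) → L1-HIT  vc=[]
9: 0x3e (blk 15, set 1) → L1-HIT  vc=[]
10: 0x3f (blk 15, set 1) → L1-HIT  vc=[]
11: 0x3d (blk 15, set 1) → L1-HIT  vc=[]
12: 0xe (blk 3, set 1) → MISS  vc=[15]
13: 0xe (blk 3, set 1) → L1-HIT  vc=[15]
14: 0x17 (blk 5, set 1) → MISS  vc=[15, 3]
15: 0xf (blk 3, set 1) → VC-HIT  vc=[15, 5]
16: 0xc (blk 3, set 1) → L1-HIT  vc=[15, 5]
17: 0x15 (blk 5, set 1) → VC-HIT  vc=[15, 3]
18: 0xd (blk 3, set 1) → VC-HIT  vc=[15, 5]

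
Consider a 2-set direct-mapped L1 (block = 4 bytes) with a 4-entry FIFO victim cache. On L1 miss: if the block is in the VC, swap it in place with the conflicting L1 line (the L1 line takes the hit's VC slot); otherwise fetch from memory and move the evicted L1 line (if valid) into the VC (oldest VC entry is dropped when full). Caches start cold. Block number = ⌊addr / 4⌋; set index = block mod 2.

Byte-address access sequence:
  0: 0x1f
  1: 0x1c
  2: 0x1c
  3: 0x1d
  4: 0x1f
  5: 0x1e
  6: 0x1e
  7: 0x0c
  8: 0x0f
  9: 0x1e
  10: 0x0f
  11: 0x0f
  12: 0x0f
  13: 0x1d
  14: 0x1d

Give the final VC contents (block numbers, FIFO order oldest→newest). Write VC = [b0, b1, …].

VC = [3]

  [0] addr=0x1f blk=7 s=1: MISS | VC []
  [1] addr=0x1c blk=7 s=1: L1-HIT | VC []
  [2] addr=0x1c blk=7 s=1: L1-HIT | VC []
  [3] addr=0x1d blk=7 s=1: L1-HIT | VC []
  [4] addr=0x1f blk=7 s=1: L1-HIT | VC []
  [5] addr=0x1e blk=7 s=1: L1-HIT | VC []
  [6] addr=0x1e blk=7 s=1: L1-HIT | VC []
  [7] addr=0xc blk=3 s=1: MISS | VC [7]
  [8] addr=0xf blk=3 s=1: L1-HIT | VC [7]
  [9] addr=0x1e blk=7 s=1: VC-HIT | VC [3]
  [10] addr=0xf blk=3 s=1: VC-HIT | VC [7]
  [11] addr=0xf blk=3 s=1: L1-HIT | VC [7]
  [12] addr=0xf blk=3 s=1: L1-HIT | VC [7]
  [13] addr=0x1d blk=7 s=1: VC-HIT | VC [3]
  [14] addr=0x1d blk=7 s=1: L1-HIT | VC [3]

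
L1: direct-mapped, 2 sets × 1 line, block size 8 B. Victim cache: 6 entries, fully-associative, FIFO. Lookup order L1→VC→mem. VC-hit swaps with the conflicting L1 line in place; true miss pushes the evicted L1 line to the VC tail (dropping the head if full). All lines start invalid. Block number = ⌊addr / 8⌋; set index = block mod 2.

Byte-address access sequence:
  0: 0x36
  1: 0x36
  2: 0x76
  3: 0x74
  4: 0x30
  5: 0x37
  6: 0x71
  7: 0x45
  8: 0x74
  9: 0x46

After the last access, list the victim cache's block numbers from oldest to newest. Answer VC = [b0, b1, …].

VC = [6, 14]

  [0] addr=0x36 blk=6 s=0: MISS | VC []
  [1] addr=0x36 blk=6 s=0: L1-HIT | VC []
  [2] addr=0x76 blk=14 s=0: MISS | VC [6]
  [3] addr=0x74 blk=14 s=0: L1-HIT | VC [6]
  [4] addr=0x30 blk=6 s=0: VC-HIT | VC [14]
  [5] addr=0x37 blk=6 s=0: L1-HIT | VC [14]
  [6] addr=0x71 blk=14 s=0: VC-HIT | VC [6]
  [7] addr=0x45 blk=8 s=0: MISS | VC [6, 14]
  [8] addr=0x74 blk=14 s=0: VC-HIT | VC [6, 8]
  [9] addr=0x46 blk=8 s=0: VC-HIT | VC [6, 14]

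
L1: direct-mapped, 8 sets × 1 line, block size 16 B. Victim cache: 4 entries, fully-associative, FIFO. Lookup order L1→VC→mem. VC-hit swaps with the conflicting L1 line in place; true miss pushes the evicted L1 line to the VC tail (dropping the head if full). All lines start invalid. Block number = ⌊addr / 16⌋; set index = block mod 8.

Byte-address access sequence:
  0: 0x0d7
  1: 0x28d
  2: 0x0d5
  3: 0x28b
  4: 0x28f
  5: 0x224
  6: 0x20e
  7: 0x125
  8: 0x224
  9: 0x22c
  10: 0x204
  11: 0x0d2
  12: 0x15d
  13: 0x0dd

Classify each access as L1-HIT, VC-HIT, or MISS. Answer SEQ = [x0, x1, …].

  [0] addr=0xd7 blk=13 s=5: MISS | VC []
  [1] addr=0x28d blk=40 s=0: MISS | VC []
  [2] addr=0xd5 blk=13 s=5: L1-HIT | VC []
  [3] addr=0x28b blk=40 s=0: L1-HIT | VC []
  [4] addr=0x28f blk=40 s=0: L1-HIT | VC []
  [5] addr=0x224 blk=34 s=2: MISS | VC []
  [6] addr=0x20e blk=32 s=0: MISS | VC [40]
  [7] addr=0x125 blk=18 s=2: MISS | VC [40, 34]
  [8] addr=0x224 blk=34 s=2: VC-HIT | VC [40, 18]
  [9] addr=0x22c blk=34 s=2: L1-HIT | VC [40, 18]
  [10] addr=0x204 blk=32 s=0: L1-HIT | VC [40, 18]
  [11] addr=0xd2 blk=13 s=5: L1-HIT | VC [40, 18]
  [12] addr=0x15d blk=21 s=5: MISS | VC [40, 18, 13]
  [13] addr=0xdd blk=13 s=5: VC-HIT | VC [40, 18, 21]

SEQ = [MISS, MISS, L1-HIT, L1-HIT, L1-HIT, MISS, MISS, MISS, VC-HIT, L1-HIT, L1-HIT, L1-HIT, MISS, VC-HIT]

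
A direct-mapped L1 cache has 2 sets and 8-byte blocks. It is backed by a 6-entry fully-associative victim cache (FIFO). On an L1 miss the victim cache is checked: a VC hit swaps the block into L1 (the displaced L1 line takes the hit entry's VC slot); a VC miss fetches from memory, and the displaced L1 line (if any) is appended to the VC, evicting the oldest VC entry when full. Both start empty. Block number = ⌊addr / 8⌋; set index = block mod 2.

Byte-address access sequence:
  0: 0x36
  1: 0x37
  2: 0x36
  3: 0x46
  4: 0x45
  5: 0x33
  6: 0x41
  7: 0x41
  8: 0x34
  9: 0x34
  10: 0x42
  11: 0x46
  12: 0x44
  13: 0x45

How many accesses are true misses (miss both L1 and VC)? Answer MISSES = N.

MISSES = 2

#0 0x36→b6/s0 MISS; vc=[]
#1 0x37→b6/s0 L1-HIT; vc=[]
#2 0x36→b6/s0 L1-HIT; vc=[]
#3 0x46→b8/s0 MISS; vc=[6]
#4 0x45→b8/s0 L1-HIT; vc=[6]
#5 0x33→b6/s0 VC-HIT; vc=[8]
#6 0x41→b8/s0 VC-HIT; vc=[6]
#7 0x41→b8/s0 L1-HIT; vc=[6]
#8 0x34→b6/s0 VC-HIT; vc=[8]
#9 0x34→b6/s0 L1-HIT; vc=[8]
#10 0x42→b8/s0 VC-HIT; vc=[6]
#11 0x46→b8/s0 L1-HIT; vc=[6]
#12 0x44→b8/s0 L1-HIT; vc=[6]
#13 0x45→b8/s0 L1-HIT; vc=[6]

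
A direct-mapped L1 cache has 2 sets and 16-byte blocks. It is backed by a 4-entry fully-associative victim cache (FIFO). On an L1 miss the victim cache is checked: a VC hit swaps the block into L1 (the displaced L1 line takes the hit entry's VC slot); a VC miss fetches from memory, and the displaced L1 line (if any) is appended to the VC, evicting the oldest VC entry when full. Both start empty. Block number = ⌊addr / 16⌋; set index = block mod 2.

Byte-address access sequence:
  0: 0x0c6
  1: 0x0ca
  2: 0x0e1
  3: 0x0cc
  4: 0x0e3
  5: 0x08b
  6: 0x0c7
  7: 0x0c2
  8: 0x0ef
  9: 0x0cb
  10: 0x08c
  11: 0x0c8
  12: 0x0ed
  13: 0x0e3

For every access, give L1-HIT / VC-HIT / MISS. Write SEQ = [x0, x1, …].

  [0] addr=0xc6 blk=12 s=0: MISS | VC []
  [1] addr=0xca blk=12 s=0: L1-HIT | VC []
  [2] addr=0xe1 blk=14 s=0: MISS | VC [12]
  [3] addr=0xcc blk=12 s=0: VC-HIT | VC [14]
  [4] addr=0xe3 blk=14 s=0: VC-HIT | VC [12]
  [5] addr=0x8b blk=8 s=0: MISS | VC [12, 14]
  [6] addr=0xc7 blk=12 s=0: VC-HIT | VC [8, 14]
  [7] addr=0xc2 blk=12 s=0: L1-HIT | VC [8, 14]
  [8] addr=0xef blk=14 s=0: VC-HIT | VC [8, 12]
  [9] addr=0xcb blk=12 s=0: VC-HIT | VC [8, 14]
  [10] addr=0x8c blk=8 s=0: VC-HIT | VC [12, 14]
  [11] addr=0xc8 blk=12 s=0: VC-HIT | VC [8, 14]
  [12] addr=0xed blk=14 s=0: VC-HIT | VC [8, 12]
  [13] addr=0xe3 blk=14 s=0: L1-HIT | VC [8, 12]

SEQ = [MISS, L1-HIT, MISS, VC-HIT, VC-HIT, MISS, VC-HIT, L1-HIT, VC-HIT, VC-HIT, VC-HIT, VC-HIT, VC-HIT, L1-HIT]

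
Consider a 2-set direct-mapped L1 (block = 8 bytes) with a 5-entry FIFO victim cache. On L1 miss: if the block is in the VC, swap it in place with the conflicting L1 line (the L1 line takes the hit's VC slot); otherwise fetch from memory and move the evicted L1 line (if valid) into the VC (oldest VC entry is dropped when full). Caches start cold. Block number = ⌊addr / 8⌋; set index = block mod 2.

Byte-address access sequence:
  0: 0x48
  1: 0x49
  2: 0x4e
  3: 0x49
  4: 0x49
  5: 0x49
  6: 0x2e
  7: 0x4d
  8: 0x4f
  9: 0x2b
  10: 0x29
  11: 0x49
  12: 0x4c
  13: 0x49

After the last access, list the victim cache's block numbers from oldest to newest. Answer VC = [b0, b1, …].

0: 0x48 (blk 9, set 1) → MISS  vc=[]
1: 0x49 (blk 9, set 1) → L1-HIT  vc=[]
2: 0x4e (blk 9, set 1) → L1-HIT  vc=[]
3: 0x49 (blk 9, set 1) → L1-HIT  vc=[]
4: 0x49 (blk 9, set 1) → L1-HIT  vc=[]
5: 0x49 (blk 9, set 1) → L1-HIT  vc=[]
6: 0x2e (blk 5, set 1) → MISS  vc=[9]
7: 0x4d (blk 9, set 1) → VC-HIT  vc=[5]
8: 0x4f (blk 9, set 1) → L1-HIT  vc=[5]
9: 0x2b (blk 5, set 1) → VC-HIT  vc=[9]
10: 0x29 (blk 5, set 1) → L1-HIT  vc=[9]
11: 0x49 (blk 9, set 1) → VC-HIT  vc=[5]
12: 0x4c (blk 9, set 1) → L1-HIT  vc=[5]
13: 0x49 (blk 9, set 1) → L1-HIT  vc=[5]

VC = [5]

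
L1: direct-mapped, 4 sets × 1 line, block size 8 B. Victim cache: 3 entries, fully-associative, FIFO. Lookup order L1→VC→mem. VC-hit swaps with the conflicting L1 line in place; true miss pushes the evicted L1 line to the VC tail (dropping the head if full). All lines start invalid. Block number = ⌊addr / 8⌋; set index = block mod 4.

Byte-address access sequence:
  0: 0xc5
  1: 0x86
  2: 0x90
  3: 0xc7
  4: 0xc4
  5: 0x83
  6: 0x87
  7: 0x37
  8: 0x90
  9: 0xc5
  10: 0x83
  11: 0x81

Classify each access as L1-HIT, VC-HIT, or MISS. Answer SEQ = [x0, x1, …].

  [0] addr=0xc5 blk=24 s=0: MISS | VC []
  [1] addr=0x86 blk=16 s=0: MISS | VC [24]
  [2] addr=0x90 blk=18 s=2: MISS | VC [24]
  [3] addr=0xc7 blk=24 s=0: VC-HIT | VC [16]
  [4] addr=0xc4 blk=24 s=0: L1-HIT | VC [16]
  [5] addr=0x83 blk=16 s=0: VC-HIT | VC [24]
  [6] addr=0x87 blk=16 s=0: L1-HIT | VC [24]
  [7] addr=0x37 blk=6 s=2: MISS | VC [24, 18]
  [8] addr=0x90 blk=18 s=2: VC-HIT | VC [24, 6]
  [9] addr=0xc5 blk=24 s=0: VC-HIT | VC [16, 6]
  [10] addr=0x83 blk=16 s=0: VC-HIT | VC [24, 6]
  [11] addr=0x81 blk=16 s=0: L1-HIT | VC [24, 6]

SEQ = [MISS, MISS, MISS, VC-HIT, L1-HIT, VC-HIT, L1-HIT, MISS, VC-HIT, VC-HIT, VC-HIT, L1-HIT]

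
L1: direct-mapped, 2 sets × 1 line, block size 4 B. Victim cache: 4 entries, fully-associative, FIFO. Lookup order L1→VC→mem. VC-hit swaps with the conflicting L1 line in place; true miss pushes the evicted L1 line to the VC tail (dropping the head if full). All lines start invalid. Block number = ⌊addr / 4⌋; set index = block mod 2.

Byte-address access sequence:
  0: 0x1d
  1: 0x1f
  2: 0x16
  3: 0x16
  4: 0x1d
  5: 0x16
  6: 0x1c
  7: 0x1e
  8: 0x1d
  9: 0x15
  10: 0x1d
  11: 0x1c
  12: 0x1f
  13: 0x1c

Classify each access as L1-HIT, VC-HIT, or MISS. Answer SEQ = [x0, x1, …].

SEQ = [MISS, L1-HIT, MISS, L1-HIT, VC-HIT, VC-HIT, VC-HIT, L1-HIT, L1-HIT, VC-HIT, VC-HIT, L1-HIT, L1-HIT, L1-HIT]

#0 0x1d→b7/s1 MISS; vc=[]
#1 0x1f→b7/s1 L1-HIT; vc=[]
#2 0x16→b5/s1 MISS; vc=[7]
#3 0x16→b5/s1 L1-HIT; vc=[7]
#4 0x1d→b7/s1 VC-HIT; vc=[5]
#5 0x16→b5/s1 VC-HIT; vc=[7]
#6 0x1c→b7/s1 VC-HIT; vc=[5]
#7 0x1e→b7/s1 L1-HIT; vc=[5]
#8 0x1d→b7/s1 L1-HIT; vc=[5]
#9 0x15→b5/s1 VC-HIT; vc=[7]
#10 0x1d→b7/s1 VC-HIT; vc=[5]
#11 0x1c→b7/s1 L1-HIT; vc=[5]
#12 0x1f→b7/s1 L1-HIT; vc=[5]
#13 0x1c→b7/s1 L1-HIT; vc=[5]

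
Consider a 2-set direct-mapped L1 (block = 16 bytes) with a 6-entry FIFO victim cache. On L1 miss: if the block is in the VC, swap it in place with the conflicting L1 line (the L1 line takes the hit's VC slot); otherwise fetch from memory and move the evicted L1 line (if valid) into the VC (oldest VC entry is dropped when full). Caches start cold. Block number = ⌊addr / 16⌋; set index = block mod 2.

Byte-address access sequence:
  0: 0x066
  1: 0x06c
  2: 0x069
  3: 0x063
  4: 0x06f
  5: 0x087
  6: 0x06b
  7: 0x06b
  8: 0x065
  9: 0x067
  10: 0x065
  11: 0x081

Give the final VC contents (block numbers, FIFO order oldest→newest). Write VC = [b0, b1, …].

#0 0x66→b6/s0 MISS; vc=[]
#1 0x6c→b6/s0 L1-HIT; vc=[]
#2 0x69→b6/s0 L1-HIT; vc=[]
#3 0x63→b6/s0 L1-HIT; vc=[]
#4 0x6f→b6/s0 L1-HIT; vc=[]
#5 0x87→b8/s0 MISS; vc=[6]
#6 0x6b→b6/s0 VC-HIT; vc=[8]
#7 0x6b→b6/s0 L1-HIT; vc=[8]
#8 0x65→b6/s0 L1-HIT; vc=[8]
#9 0x67→b6/s0 L1-HIT; vc=[8]
#10 0x65→b6/s0 L1-HIT; vc=[8]
#11 0x81→b8/s0 VC-HIT; vc=[6]

VC = [6]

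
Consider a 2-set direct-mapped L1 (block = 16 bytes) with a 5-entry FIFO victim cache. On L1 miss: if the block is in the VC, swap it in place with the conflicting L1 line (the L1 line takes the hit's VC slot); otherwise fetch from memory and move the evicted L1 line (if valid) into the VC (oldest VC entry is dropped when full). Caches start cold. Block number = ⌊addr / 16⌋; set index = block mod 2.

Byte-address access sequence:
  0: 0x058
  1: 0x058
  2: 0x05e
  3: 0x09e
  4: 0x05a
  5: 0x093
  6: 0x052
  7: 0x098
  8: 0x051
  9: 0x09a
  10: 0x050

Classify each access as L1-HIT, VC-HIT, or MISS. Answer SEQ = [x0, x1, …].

0: 0x58 (blk 5, set 1) → MISS  vc=[]
1: 0x58 (blk 5, set 1) → L1-HIT  vc=[]
2: 0x5e (blk 5, set 1) → L1-HIT  vc=[]
3: 0x9e (blk 9, set 1) → MISS  vc=[5]
4: 0x5a (blk 5, set 1) → VC-HIT  vc=[9]
5: 0x93 (blk 9, set 1) → VC-HIT  vc=[5]
6: 0x52 (blk 5, set 1) → VC-HIT  vc=[9]
7: 0x98 (blk 9, set 1) → VC-HIT  vc=[5]
8: 0x51 (blk 5, set 1) → VC-HIT  vc=[9]
9: 0x9a (blk 9, set 1) → VC-HIT  vc=[5]
10: 0x50 (blk 5, set 1) → VC-HIT  vc=[9]

SEQ = [MISS, L1-HIT, L1-HIT, MISS, VC-HIT, VC-HIT, VC-HIT, VC-HIT, VC-HIT, VC-HIT, VC-HIT]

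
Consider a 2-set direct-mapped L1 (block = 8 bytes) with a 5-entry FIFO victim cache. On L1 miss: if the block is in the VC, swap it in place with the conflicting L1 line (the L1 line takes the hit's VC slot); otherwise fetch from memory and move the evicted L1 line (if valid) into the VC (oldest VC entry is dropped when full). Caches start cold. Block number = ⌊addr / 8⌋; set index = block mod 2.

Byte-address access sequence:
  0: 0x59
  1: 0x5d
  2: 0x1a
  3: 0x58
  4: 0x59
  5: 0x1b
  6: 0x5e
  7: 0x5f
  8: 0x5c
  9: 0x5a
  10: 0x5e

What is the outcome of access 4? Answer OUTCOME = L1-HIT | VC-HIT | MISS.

0: 0x59 (blk 11, set 1) → MISS  vc=[]
1: 0x5d (blk 11, set 1) → L1-HIT  vc=[]
2: 0x1a (blk 3, set 1) → MISS  vc=[11]
3: 0x58 (blk 11, set 1) → VC-HIT  vc=[3]
4: 0x59 (blk 11, set 1) → L1-HIT  vc=[3]
5: 0x1b (blk 3, set 1) → VC-HIT  vc=[11]
6: 0x5e (blk 11, set 1) → VC-HIT  vc=[3]
7: 0x5f (blk 11, set 1) → L1-HIT  vc=[3]
8: 0x5c (blk 11, set 1) → L1-HIT  vc=[3]
9: 0x5a (blk 11, set 1) → L1-HIT  vc=[3]
10: 0x5e (blk 11, set 1) → L1-HIT  vc=[3]

OUTCOME = L1-HIT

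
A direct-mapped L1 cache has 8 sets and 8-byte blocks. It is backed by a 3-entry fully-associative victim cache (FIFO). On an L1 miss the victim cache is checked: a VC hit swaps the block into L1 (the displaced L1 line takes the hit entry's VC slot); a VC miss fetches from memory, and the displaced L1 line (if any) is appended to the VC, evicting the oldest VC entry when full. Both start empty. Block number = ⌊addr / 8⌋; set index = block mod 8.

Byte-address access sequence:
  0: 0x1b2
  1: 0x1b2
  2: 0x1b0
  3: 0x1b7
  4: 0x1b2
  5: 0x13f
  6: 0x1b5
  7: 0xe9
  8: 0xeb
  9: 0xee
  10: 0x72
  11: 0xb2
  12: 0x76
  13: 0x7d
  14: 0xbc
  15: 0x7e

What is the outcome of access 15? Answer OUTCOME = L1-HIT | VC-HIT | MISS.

  [0] addr=0x1b2 blk=54 s=6: MISS | VC []
  [1] addr=0x1b2 blk=54 s=6: L1-HIT | VC []
  [2] addr=0x1b0 blk=54 s=6: L1-HIT | VC []
  [3] addr=0x1b7 blk=54 s=6: L1-HIT | VC []
  [4] addr=0x1b2 blk=54 s=6: L1-HIT | VC []
  [5] addr=0x13f blk=39 s=7: MISS | VC []
  [6] addr=0x1b5 blk=54 s=6: L1-HIT | VC []
  [7] addr=0xe9 blk=29 s=5: MISS | VC []
  [8] addr=0xeb blk=29 s=5: L1-HIT | VC []
  [9] addr=0xee blk=29 s=5: L1-HIT | VC []
  [10] addr=0x72 blk=14 s=6: MISS | VC [54]
  [11] addr=0xb2 blk=22 s=6: MISS | VC [54, 14]
  [12] addr=0x76 blk=14 s=6: VC-HIT | VC [54, 22]
  [13] addr=0x7d blk=15 s=7: MISS | VC [54, 22, 39]
  [14] addr=0xbc blk=23 s=7: MISS | VC [22, 39, 15]
  [15] addr=0x7e blk=15 s=7: VC-HIT | VC [22, 39, 23]

OUTCOME = VC-HIT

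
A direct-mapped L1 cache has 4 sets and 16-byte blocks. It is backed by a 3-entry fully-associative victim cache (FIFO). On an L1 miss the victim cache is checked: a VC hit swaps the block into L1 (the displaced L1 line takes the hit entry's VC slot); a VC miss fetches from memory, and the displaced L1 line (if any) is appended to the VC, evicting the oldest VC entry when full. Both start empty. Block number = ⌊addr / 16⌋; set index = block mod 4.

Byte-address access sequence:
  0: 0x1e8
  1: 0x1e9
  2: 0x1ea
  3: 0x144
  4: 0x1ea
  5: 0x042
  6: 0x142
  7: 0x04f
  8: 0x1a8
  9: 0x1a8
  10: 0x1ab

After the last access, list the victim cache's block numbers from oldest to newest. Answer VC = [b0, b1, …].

VC = [20, 30]

0: 0x1e8 (blk 30, set 2) → MISS  vc=[]
1: 0x1e9 (blk 30, set 2) → L1-HIT  vc=[]
2: 0x1ea (blk 30, set 2) → L1-HIT  vc=[]
3: 0x144 (blk 20, set 0) → MISS  vc=[]
4: 0x1ea (blk 30, set 2) → L1-HIT  vc=[]
5: 0x42 (blk 4, set 0) → MISS  vc=[20]
6: 0x142 (blk 20, set 0) → VC-HIT  vc=[4]
7: 0x4f (blk 4, set 0) → VC-HIT  vc=[20]
8: 0x1a8 (blk 26, set 2) → MISS  vc=[20, 30]
9: 0x1a8 (blk 26, set 2) → L1-HIT  vc=[20, 30]
10: 0x1ab (blk 26, set 2) → L1-HIT  vc=[20, 30]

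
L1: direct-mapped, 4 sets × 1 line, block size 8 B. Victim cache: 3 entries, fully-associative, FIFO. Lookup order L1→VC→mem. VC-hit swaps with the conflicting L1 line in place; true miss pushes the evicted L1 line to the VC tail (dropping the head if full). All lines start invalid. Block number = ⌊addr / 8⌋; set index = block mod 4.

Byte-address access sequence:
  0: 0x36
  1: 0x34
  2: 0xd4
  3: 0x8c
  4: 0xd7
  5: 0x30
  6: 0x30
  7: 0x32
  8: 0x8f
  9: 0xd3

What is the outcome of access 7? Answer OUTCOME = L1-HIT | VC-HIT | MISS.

  [0] addr=0x36 blk=6 s=2: MISS | VC []
  [1] addr=0x34 blk=6 s=2: L1-HIT | VC []
  [2] addr=0xd4 blk=26 s=2: MISS | VC [6]
  [3] addr=0x8c blk=17 s=1: MISS | VC [6]
  [4] addr=0xd7 blk=26 s=2: L1-HIT | VC [6]
  [5] addr=0x30 blk=6 s=2: VC-HIT | VC [26]
  [6] addr=0x30 blk=6 s=2: L1-HIT | VC [26]
  [7] addr=0x32 blk=6 s=2: L1-HIT | VC [26]
  [8] addr=0x8f blk=17 s=1: L1-HIT | VC [26]
  [9] addr=0xd3 blk=26 s=2: VC-HIT | VC [6]

OUTCOME = L1-HIT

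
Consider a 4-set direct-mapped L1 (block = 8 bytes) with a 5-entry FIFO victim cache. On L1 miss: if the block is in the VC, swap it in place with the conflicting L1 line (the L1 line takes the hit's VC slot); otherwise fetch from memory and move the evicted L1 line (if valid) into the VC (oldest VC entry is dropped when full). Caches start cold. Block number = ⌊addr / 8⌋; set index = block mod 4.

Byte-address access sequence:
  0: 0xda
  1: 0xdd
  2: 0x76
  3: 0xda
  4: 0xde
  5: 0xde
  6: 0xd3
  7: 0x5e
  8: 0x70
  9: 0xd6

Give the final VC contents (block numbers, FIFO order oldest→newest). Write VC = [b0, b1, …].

  [0] addr=0xda blk=27 s=3: MISS | VC []
  [1] addr=0xdd blk=27 s=3: L1-HIT | VC []
  [2] addr=0x76 blk=14 s=2: MISS | VC []
  [3] addr=0xda blk=27 s=3: L1-HIT | VC []
  [4] addr=0xde blk=27 s=3: L1-HIT | VC []
  [5] addr=0xde blk=27 s=3: L1-HIT | VC []
  [6] addr=0xd3 blk=26 s=2: MISS | VC [14]
  [7] addr=0x5e blk=11 s=3: MISS | VC [14, 27]
  [8] addr=0x70 blk=14 s=2: VC-HIT | VC [26, 27]
  [9] addr=0xd6 blk=26 s=2: VC-HIT | VC [14, 27]

VC = [14, 27]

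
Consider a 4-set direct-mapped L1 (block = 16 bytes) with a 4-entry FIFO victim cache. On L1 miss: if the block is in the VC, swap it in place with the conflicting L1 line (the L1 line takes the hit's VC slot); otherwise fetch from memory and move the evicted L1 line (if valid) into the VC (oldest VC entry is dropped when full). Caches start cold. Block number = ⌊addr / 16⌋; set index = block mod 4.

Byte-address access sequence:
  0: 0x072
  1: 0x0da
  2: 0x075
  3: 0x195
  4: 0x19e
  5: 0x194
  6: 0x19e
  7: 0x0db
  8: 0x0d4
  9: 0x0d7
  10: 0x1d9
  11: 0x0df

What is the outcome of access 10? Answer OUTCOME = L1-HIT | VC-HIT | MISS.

OUTCOME = MISS

  [0] addr=0x72 blk=7 s=3: MISS | VC []
  [1] addr=0xda blk=13 s=1: MISS | VC []
  [2] addr=0x75 blk=7 s=3: L1-HIT | VC []
  [3] addr=0x195 blk=25 s=1: MISS | VC [13]
  [4] addr=0x19e blk=25 s=1: L1-HIT | VC [13]
  [5] addr=0x194 blk=25 s=1: L1-HIT | VC [13]
  [6] addr=0x19e blk=25 s=1: L1-HIT | VC [13]
  [7] addr=0xdb blk=13 s=1: VC-HIT | VC [25]
  [8] addr=0xd4 blk=13 s=1: L1-HIT | VC [25]
  [9] addr=0xd7 blk=13 s=1: L1-HIT | VC [25]
  [10] addr=0x1d9 blk=29 s=1: MISS | VC [25, 13]
  [11] addr=0xdf blk=13 s=1: VC-HIT | VC [25, 29]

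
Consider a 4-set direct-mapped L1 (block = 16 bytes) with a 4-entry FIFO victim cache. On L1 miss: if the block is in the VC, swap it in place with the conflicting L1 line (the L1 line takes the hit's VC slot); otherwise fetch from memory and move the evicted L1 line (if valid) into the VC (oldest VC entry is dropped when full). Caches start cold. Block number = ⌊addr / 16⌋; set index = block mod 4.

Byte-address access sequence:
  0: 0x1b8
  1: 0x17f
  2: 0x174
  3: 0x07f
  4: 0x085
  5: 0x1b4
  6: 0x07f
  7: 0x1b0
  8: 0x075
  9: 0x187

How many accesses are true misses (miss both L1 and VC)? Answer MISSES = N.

MISSES = 5

#0 0x1b8→b27/s3 MISS; vc=[]
#1 0x17f→b23/s3 MISS; vc=[27]
#2 0x174→b23/s3 L1-HIT; vc=[27]
#3 0x7f→b7/s3 MISS; vc=[27,23]
#4 0x85→b8/s0 MISS; vc=[27,23]
#5 0x1b4→b27/s3 VC-HIT; vc=[7,23]
#6 0x7f→b7/s3 VC-HIT; vc=[27,23]
#7 0x1b0→b27/s3 VC-HIT; vc=[7,23]
#8 0x75→b7/s3 VC-HIT; vc=[27,23]
#9 0x187→b24/s0 MISS; vc=[27,23,8]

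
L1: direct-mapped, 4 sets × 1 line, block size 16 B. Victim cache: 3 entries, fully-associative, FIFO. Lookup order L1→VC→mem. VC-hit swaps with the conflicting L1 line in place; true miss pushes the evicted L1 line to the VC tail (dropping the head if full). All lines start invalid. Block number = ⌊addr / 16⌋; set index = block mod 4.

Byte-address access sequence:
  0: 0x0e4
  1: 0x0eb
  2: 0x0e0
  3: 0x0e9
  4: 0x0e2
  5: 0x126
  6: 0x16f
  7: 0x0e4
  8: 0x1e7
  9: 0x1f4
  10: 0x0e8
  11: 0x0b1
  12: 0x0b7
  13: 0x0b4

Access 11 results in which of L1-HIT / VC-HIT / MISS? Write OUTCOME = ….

0: 0xe4 (blk 14, set 2) → MISS  vc=[]
1: 0xeb (blk 14, set 2) → L1-HIT  vc=[]
2: 0xe0 (blk 14, set 2) → L1-HIT  vc=[]
3: 0xe9 (blk 14, set 2) → L1-HIT  vc=[]
4: 0xe2 (blk 14, set 2) → L1-HIT  vc=[]
5: 0x126 (blk 18, set 2) → MISS  vc=[14]
6: 0x16f (blk 22, set 2) → MISS  vc=[14, 18]
7: 0xe4 (blk 14, set 2) → VC-HIT  vc=[22, 18]
8: 0x1e7 (blk 30, set 2) → MISS  vc=[22, 18, 14]
9: 0x1f4 (blk 31, set 3) → MISS  vc=[22, 18, 14]
10: 0xe8 (blk 14, set 2) → VC-HIT  vc=[22, 18, 30]
11: 0xb1 (blk 11, set 3) → MISS  vc=[18, 30, 31]
12: 0xb7 (blk 11, set 3) → L1-HIT  vc=[18, 30, 31]
13: 0xb4 (blk 11, set 3) → L1-HIT  vc=[18, 30, 31]

OUTCOME = MISS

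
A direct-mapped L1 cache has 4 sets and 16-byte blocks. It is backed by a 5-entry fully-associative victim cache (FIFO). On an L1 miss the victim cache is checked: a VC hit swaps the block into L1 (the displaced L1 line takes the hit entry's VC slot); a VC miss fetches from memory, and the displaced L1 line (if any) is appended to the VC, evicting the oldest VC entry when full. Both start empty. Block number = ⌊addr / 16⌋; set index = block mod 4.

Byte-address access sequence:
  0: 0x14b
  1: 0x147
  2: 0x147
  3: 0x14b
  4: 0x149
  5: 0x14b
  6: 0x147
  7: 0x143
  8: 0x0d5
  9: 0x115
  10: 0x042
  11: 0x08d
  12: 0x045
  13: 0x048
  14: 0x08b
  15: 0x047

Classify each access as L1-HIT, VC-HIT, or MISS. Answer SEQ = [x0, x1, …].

SEQ = [MISS, L1-HIT, L1-HIT, L1-HIT, L1-HIT, L1-HIT, L1-HIT, L1-HIT, MISS, MISS, MISS, MISS, VC-HIT, L1-HIT, VC-HIT, VC-HIT]

  [0] addr=0x14b blk=20 s=0: MISS | VC []
  [1] addr=0x147 blk=20 s=0: L1-HIT | VC []
  [2] addr=0x147 blk=20 s=0: L1-HIT | VC []
  [3] addr=0x14b blk=20 s=0: L1-HIT | VC []
  [4] addr=0x149 blk=20 s=0: L1-HIT | VC []
  [5] addr=0x14b blk=20 s=0: L1-HIT | VC []
  [6] addr=0x147 blk=20 s=0: L1-HIT | VC []
  [7] addr=0x143 blk=20 s=0: L1-HIT | VC []
  [8] addr=0xd5 blk=13 s=1: MISS | VC []
  [9] addr=0x115 blk=17 s=1: MISS | VC [13]
  [10] addr=0x42 blk=4 s=0: MISS | VC [13, 20]
  [11] addr=0x8d blk=8 s=0: MISS | VC [13, 20, 4]
  [12] addr=0x45 blk=4 s=0: VC-HIT | VC [13, 20, 8]
  [13] addr=0x48 blk=4 s=0: L1-HIT | VC [13, 20, 8]
  [14] addr=0x8b blk=8 s=0: VC-HIT | VC [13, 20, 4]
  [15] addr=0x47 blk=4 s=0: VC-HIT | VC [13, 20, 8]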